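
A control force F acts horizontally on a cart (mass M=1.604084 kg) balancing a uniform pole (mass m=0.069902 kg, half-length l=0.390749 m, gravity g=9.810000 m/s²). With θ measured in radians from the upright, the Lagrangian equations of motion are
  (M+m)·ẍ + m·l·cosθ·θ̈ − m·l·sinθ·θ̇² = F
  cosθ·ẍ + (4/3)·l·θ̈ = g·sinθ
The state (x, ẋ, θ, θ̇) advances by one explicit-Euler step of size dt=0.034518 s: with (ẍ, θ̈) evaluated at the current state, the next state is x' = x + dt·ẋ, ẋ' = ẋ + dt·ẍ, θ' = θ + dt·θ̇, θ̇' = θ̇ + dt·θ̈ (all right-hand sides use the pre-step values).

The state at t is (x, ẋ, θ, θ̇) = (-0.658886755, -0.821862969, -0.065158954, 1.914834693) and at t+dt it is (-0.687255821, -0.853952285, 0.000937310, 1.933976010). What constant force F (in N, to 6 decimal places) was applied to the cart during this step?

ẍ = (ẋ'−ẋ)/dt = (-0.853952285−-0.821862969)/0.034518 = -0.929640
θ̈ = (θ̇'−θ̇)/dt = (1.933976010−1.914834693)/0.034518 = 0.554531
sinθ=-0.065113, cosθ=0.997878
F = (M+m)·ẍ + m·l·cosθ·θ̈ − m·l·sinθ·θ̇² = -1.556204 + 0.015114 − -0.006521 = -1.534569

F = -1.534569 N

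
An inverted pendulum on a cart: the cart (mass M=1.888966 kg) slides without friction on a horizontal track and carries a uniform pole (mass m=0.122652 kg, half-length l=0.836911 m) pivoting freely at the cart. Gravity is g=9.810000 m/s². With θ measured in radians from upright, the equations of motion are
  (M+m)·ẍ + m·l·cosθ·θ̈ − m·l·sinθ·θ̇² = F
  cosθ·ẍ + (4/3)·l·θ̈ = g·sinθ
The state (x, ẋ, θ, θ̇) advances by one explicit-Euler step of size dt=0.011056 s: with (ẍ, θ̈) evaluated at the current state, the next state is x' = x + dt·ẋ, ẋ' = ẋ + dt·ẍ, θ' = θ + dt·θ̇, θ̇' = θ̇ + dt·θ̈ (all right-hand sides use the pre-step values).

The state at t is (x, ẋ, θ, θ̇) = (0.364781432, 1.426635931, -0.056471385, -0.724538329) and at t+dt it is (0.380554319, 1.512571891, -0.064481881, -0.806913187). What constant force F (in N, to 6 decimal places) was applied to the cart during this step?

ẍ = (ẋ'−ẋ)/dt = (1.512571891−1.426635931)/0.011056 = 7.772789
θ̈ = (θ̇'−θ̇)/dt = (-0.806913187−-0.724538329)/0.011056 = -7.450693
sinθ=-0.056441, cosθ=0.998406
F = (M+m)·ẍ + m·l·cosθ·θ̈ − m·l·sinθ·θ̇² = 15.635883 + -0.763586 − -0.003041 = 14.875339

F = 14.875339 N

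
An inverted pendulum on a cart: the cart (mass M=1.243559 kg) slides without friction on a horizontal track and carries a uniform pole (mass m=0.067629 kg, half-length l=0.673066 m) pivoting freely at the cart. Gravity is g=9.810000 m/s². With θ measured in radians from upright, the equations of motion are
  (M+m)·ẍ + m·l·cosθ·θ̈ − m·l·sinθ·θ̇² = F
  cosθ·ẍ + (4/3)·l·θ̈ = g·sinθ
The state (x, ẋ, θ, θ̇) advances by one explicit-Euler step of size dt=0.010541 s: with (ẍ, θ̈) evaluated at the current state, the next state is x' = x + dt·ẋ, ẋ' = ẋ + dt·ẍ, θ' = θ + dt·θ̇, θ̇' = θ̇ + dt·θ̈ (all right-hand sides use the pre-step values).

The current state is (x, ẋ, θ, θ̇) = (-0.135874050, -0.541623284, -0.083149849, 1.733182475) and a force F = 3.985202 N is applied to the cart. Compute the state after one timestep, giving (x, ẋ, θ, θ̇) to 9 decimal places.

sinθ=-0.083054067, cosθ=0.996545043
temp = (F + m·l·θ̇²·sinθ)/(M+m) = (3.985202 + -0.011356385)/1.311188 = 3.030721464
θ̈ = (g·sinθ − cosθ·temp)/(l·(4/3 − m·cos²θ/(M+m))) = -4.444095860
ẍ = temp − m·l·θ̈·cosθ/(M+m) = 3.184468235
Euler: x'=-0.135874050+0.010541·-0.541623284=-0.141583301, ẋ'=-0.541623284+0.010541·3.184468235=-0.508055804
       θ'=-0.083149849+0.010541·1.733182475=-0.064880373, θ̇'=1.733182475+0.010541·-4.444095860=1.686337261

(-0.141583301, -0.508055804, -0.064880373, 1.686337261)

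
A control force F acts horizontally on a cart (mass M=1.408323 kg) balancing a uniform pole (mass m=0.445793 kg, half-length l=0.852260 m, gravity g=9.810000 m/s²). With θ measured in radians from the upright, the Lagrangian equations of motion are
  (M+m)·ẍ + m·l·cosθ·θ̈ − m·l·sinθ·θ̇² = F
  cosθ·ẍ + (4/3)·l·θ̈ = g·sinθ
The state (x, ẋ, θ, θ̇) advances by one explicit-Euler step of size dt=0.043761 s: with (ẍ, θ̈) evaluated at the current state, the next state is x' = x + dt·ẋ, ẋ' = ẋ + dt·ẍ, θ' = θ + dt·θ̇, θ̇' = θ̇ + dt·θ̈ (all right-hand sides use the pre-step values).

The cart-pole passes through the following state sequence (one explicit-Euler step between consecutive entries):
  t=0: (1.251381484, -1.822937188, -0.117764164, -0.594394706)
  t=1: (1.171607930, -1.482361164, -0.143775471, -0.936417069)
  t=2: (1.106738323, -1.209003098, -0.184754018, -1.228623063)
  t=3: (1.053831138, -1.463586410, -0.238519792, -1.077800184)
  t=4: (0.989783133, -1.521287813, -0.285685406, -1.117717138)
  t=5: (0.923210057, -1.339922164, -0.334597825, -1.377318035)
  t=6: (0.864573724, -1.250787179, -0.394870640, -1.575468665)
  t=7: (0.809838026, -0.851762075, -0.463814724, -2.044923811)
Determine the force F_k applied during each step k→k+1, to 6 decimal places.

F_0 = 11.496825 N
F_1 = 9.118934 N
F_2 = -9.393965 N
F_3 = -2.677230 N
F_4 = 5.655574 N
F_5 = 2.388322 N
F_6 = 13.506977 N

step 0→1:
  ẍ = (ẋ'−ẋ)/dt = (-1.482361164−-1.822937188)/0.043761 = 7.782638
  θ̈ = (θ̇'−θ̇)/dt = (-0.936417069−-0.594394706)/0.043761 = -7.815689
  sinθ=-0.117492, cosθ=0.993074
  F = (M+m)·ẍ + m·l·cosθ·θ̈ − m·l·sinθ·θ̇² = 14.429914 + -2.948860 − -0.015771 = 11.496825
step 1→2:
  ẍ = (ẋ'−ẋ)/dt = (-1.209003098−-1.482361164)/0.043761 = 6.246614
  θ̈ = (θ̇'−θ̇)/dt = (-1.228623063−-0.936417069)/0.043761 = -6.677315
  sinθ=-0.143281, cosθ=0.989682
  F = (M+m)·ẍ + m·l·cosθ·θ̈ − m·l·sinθ·θ̇² = 11.581947 + -2.510747 − -0.047734 = 9.118934
step 2→3:
  ẍ = (ẋ'−ẋ)/dt = (-1.463586410−-1.209003098)/0.043761 = -5.817584
  θ̈ = (θ̇'−θ̇)/dt = (-1.077800184−-1.228623063)/0.043761 = 3.446514
  sinθ=-0.183705, cosθ=0.982981
  F = (M+m)·ẍ + m·l·cosθ·θ̈ − m·l·sinθ·θ̇² = -10.786476 + 1.287154 − -0.105357 = -9.393965
step 3→4:
  ẍ = (ẋ'−ẋ)/dt = (-1.521287813−-1.463586410)/0.043761 = -1.318558
  θ̈ = (θ̇'−θ̇)/dt = (-1.117717138−-1.077800184)/0.043761 = -0.912158
  sinθ=-0.236265, cosθ=0.971689
  F = (M+m)·ẍ + m·l·cosθ·θ̈ − m·l·sinθ·θ̇² = -2.444759 + -0.336746 − -0.104275 = -2.677230
step 4→5:
  ẍ = (ẋ'−ẋ)/dt = (-1.339922164−-1.521287813)/0.043761 = 4.144459
  θ̈ = (θ̇'−θ̇)/dt = (-1.377318035−-1.117717138)/0.043761 = -5.932243
  sinθ=-0.281815, cosθ=0.959469
  F = (M+m)·ẍ + m·l·cosθ·θ̈ − m·l·sinθ·θ̇² = 7.684307 + -2.162495 − -0.133762 = 5.655574
step 5→6:
  ẍ = (ẋ'−ẋ)/dt = (-1.250787179−-1.339922164)/0.043761 = 2.036859
  θ̈ = (θ̇'−θ̇)/dt = (-1.575468665−-1.377318035)/0.043761 = -4.528019
  sinθ=-0.328389, cosθ=0.944542
  F = (M+m)·ẍ + m·l·cosθ·θ̈ − m·l·sinθ·θ̇² = 3.776573 + -1.624931 − -0.236681 = 2.388322
step 6→7:
  ẍ = (ẋ'−ẋ)/dt = (-0.851762075−-1.250787179)/0.043761 = 9.118281
  θ̈ = (θ̇'−θ̇)/dt = (-2.044923811−-1.575468665)/0.043761 = -10.727706
  sinθ=-0.384689, cosθ=0.923046
  F = (M+m)·ẍ + m·l·cosθ·θ̈ − m·l·sinθ·θ̇² = 16.906351 + -3.762147 − -0.362773 = 13.506977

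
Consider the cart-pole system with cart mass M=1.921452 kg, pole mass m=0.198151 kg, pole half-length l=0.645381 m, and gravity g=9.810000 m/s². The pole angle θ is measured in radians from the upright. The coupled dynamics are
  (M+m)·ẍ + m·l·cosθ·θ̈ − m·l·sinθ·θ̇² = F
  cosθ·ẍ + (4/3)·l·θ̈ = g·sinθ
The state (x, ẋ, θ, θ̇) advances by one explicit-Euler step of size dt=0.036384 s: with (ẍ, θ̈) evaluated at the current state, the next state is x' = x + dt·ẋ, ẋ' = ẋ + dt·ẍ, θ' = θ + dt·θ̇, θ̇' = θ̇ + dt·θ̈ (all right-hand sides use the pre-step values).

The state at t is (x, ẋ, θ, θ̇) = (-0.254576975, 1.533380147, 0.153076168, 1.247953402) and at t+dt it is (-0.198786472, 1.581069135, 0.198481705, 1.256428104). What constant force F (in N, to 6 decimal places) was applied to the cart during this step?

ẍ = (ẋ'−ẋ)/dt = (1.581069135−1.533380147)/0.036384 = 1.310713
θ̈ = (θ̇'−θ̇)/dt = (1.256428104−1.247953402)/0.036384 = 0.232924
sinθ=0.152479, cosθ=0.988307
F = (M+m)·ẍ + m·l·cosθ·θ̈ − m·l·sinθ·θ̇² = 2.778192 + 0.029439 − 0.030368 = 2.777262

F = 2.777262 N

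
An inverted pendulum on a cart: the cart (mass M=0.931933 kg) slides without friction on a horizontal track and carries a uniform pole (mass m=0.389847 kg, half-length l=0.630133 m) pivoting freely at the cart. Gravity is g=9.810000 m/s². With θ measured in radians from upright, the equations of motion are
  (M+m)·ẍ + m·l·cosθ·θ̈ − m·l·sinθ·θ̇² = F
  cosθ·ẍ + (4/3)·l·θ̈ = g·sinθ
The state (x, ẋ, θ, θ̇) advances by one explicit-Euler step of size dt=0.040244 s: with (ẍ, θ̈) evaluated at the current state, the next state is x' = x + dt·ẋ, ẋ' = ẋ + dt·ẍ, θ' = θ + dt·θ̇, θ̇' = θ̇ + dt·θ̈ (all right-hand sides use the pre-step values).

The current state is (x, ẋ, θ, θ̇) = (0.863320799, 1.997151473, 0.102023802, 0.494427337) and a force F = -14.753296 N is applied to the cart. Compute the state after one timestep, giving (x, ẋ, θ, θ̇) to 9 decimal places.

sinθ=0.101846902, cosθ=0.994800085
temp = (F + m·l·θ̇²·sinθ)/(M+m) = (-14.753296 + 0.006116165)/1.321780 = -11.157060808
θ̈ = (g·sinθ − cosθ·temp)/(l·(4/3 − m·cos²θ/(M+m))) = 18.435208156
ẍ = temp − m·l·θ̈·cosθ/(M+m) = -14.565465102
Euler: x'=0.863320799+0.040244·1.997151473=0.943694163, ẋ'=1.997151473+0.040244·-14.565465102=1.410978895
       θ'=0.102023802+0.040244·0.494427337=0.121921536, θ̇'=0.494427337+0.040244·18.435208156=1.236333854

(0.943694163, 1.410978895, 0.121921536, 1.236333854)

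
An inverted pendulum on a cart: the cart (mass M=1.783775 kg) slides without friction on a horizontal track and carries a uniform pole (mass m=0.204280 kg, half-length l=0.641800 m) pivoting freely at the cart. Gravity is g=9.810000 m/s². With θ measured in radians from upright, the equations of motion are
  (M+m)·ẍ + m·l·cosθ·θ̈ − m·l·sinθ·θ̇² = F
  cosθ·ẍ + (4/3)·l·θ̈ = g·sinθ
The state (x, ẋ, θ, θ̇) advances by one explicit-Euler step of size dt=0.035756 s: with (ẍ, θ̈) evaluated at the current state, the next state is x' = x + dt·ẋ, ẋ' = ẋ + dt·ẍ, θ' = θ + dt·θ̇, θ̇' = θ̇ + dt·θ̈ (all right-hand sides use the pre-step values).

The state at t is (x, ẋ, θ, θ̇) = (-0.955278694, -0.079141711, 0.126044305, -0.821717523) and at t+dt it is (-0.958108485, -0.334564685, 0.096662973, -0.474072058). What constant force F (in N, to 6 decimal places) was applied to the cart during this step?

ẍ = (ẋ'−ẋ)/dt = (-0.334564685−-0.079141711)/0.035756 = -7.143500
θ̈ = (θ̇'−θ̇)/dt = (-0.474072058−-0.821717523)/0.035756 = 9.722717
sinθ=0.125711, cosθ=0.992067
F = (M+m)·ẍ + m·l·cosθ·θ̈ − m·l·sinθ·θ̇² = -14.201670 + 1.264603 − 0.011129 = -12.948196

F = -12.948196 N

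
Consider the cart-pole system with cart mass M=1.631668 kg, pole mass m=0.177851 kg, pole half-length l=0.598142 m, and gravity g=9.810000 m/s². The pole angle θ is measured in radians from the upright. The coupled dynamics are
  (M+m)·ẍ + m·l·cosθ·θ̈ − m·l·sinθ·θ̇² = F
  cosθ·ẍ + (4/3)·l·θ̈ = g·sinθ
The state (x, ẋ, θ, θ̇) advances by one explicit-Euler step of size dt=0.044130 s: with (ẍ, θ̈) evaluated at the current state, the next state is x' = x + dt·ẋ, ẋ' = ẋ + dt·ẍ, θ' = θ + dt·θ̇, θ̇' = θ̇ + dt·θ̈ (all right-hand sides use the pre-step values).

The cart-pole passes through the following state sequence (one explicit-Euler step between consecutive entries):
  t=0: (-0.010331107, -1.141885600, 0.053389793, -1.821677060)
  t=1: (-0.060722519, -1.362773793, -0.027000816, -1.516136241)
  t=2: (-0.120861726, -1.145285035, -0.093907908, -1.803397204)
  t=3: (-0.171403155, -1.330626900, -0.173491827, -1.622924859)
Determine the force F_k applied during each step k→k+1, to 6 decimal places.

step 0→1:
  ẍ = (ẋ'−ẋ)/dt = (-1.362773793−-1.141885600)/0.044130 = -5.005398
  θ̈ = (θ̇'−θ̇)/dt = (-1.516136241−-1.821677060)/0.044130 = 6.923653
  sinθ=0.053364, cosθ=0.998575
  F = (M+m)·ẍ + m·l·cosθ·θ̈ − m·l·sinθ·θ̇² = -9.057362 + 0.735490 − 0.018839 = -8.340711
step 1→2:
  ẍ = (ẋ'−ẋ)/dt = (-1.145285035−-1.362773793)/0.044130 = 4.928365
  θ̈ = (θ̇'−θ̇)/dt = (-1.803397204−-1.516136241)/0.044130 = -6.509426
  sinθ=-0.026998, cosθ=0.999636
  F = (M+m)·ẍ + m·l·cosθ·θ̈ − m·l·sinθ·θ̇² = 8.917971 + -0.692221 − -0.006602 = 8.232351
step 2→3:
  ẍ = (ẋ'−ẋ)/dt = (-1.330626900−-1.145285035)/0.044130 = -4.199906
  θ̈ = (θ̇'−θ̇)/dt = (-1.622924859−-1.803397204)/0.044130 = 4.089561
  sinθ=-0.093770, cosθ=0.995594
  F = (M+m)·ẍ + m·l·cosθ·θ̈ − m·l·sinθ·θ̇² = -7.599810 + 0.433131 − -0.032442 = -7.134237

F_0 = -8.340711 N
F_1 = 8.232351 N
F_2 = -7.134237 N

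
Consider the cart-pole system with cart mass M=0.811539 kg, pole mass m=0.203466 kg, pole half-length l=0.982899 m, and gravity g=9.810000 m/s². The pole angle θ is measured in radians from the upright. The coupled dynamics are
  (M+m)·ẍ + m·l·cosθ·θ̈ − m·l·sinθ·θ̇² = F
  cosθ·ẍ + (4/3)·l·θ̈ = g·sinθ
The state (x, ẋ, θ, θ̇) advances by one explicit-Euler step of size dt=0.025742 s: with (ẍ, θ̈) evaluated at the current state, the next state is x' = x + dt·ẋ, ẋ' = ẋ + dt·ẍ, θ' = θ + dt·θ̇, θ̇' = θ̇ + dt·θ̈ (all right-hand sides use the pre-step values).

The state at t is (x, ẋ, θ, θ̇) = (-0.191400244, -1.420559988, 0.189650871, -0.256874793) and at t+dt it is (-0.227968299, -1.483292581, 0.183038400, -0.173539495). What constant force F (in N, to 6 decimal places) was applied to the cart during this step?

F = -1.840215 N

ẍ = (ẋ'−ẋ)/dt = (-1.483292581−-1.420559988)/0.025742 = -2.436974
θ̈ = (θ̇'−θ̇)/dt = (-0.173539495−-0.256874793)/0.025742 = 3.237328
sinθ=0.188516, cosθ=0.982070
F = (M+m)·ẍ + m·l·cosθ·θ̈ − m·l·sinθ·θ̇² = -2.473541 + 0.635814 − 0.002488 = -1.840215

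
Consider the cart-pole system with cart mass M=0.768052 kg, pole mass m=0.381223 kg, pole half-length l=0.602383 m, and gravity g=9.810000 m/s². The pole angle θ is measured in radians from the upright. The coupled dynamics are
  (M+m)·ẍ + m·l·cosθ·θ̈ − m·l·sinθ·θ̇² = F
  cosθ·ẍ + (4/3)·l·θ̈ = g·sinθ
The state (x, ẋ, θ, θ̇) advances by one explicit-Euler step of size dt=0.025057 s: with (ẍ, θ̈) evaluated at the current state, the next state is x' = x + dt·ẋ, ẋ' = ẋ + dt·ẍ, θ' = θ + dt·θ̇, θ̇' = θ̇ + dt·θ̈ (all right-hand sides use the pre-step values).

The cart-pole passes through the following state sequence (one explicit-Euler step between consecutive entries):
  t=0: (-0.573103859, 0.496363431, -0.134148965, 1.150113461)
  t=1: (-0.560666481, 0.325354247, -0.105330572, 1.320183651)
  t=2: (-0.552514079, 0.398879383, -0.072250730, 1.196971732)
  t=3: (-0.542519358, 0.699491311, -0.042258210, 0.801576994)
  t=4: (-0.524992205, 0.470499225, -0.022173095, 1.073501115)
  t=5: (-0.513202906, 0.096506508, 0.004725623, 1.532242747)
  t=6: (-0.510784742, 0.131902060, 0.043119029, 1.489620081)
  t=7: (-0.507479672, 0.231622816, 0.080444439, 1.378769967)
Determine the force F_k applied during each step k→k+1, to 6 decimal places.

step 0→1:
  ẍ = (ẋ'−ẋ)/dt = (0.325354247−0.496363431)/0.025057 = -6.824807
  θ̈ = (θ̇'−θ̇)/dt = (1.320183651−1.150113461)/0.025057 = 6.787332
  sinθ=-0.133747, cosθ=0.991016
  F = (M+m)·ẍ + m·l·cosθ·θ̈ − m·l·sinθ·θ̇² = -7.843580 + 1.544655 − -0.040627 = -6.258298
step 1→2:
  ẍ = (ẋ'−ẋ)/dt = (0.398879383−0.325354247)/0.025057 = 2.934315
  θ̈ = (θ̇'−θ̇)/dt = (1.196971732−1.320183651)/0.025057 = -4.917265
  sinθ=-0.105136, cosθ=0.994458
  F = (M+m)·ẍ + m·l·cosθ·θ̈ − m·l·sinθ·θ̇² = 3.372335 + -1.122954 − -0.042080 = 2.291461
step 2→3:
  ẍ = (ẋ'−ẋ)/dt = (0.699491311−0.398879383)/0.025057 = 11.997124
  θ̈ = (θ̇'−θ̇)/dt = (0.801576994−1.196971732)/0.025057 = -15.779812
  sinθ=-0.072188, cosθ=0.997391
  F = (M+m)·ẍ + m·l·cosθ·θ̈ − m·l·sinθ·θ̇² = 13.787994 + -3.614257 − -0.023751 = 10.197488
step 3→4:
  ẍ = (ẋ'−ẋ)/dt = (0.470499225−0.699491311)/0.025057 = -9.138847
  θ̈ = (θ̇'−θ̇)/dt = (1.073501115−0.801576994)/0.025057 = 10.852222
  sinθ=-0.042246, cosθ=0.999107
  F = (M+m)·ẍ + m·l·cosθ·θ̈ − m·l·sinθ·θ̇² = -10.503048 + 2.489904 − -0.006233 = -8.006911
step 4→5:
  ẍ = (ẋ'−ẋ)/dt = (0.096506508−0.470499225)/0.025057 = -14.925678
  θ̈ = (θ̇'−θ̇)/dt = (1.532242747−1.073501115)/0.025057 = 18.307923
  sinθ=-0.022171, cosθ=0.999754
  F = (M+m)·ẍ + m·l·cosθ·θ̈ − m·l·sinθ·θ̇² = -17.153709 + 4.203239 − -0.005867 = -12.944602
step 5→6:
  ẍ = (ẋ'−ẋ)/dt = (0.131902060−0.096506508)/0.025057 = 1.412601
  θ̈ = (θ̇'−θ̇)/dt = (1.489620081−1.532242747)/0.025057 = -1.701028
  sinθ=0.004726, cosθ=0.999989
  F = (M+m)·ẍ + m·l·cosθ·θ̈ − m·l·sinθ·θ̇² = 1.623467 + -0.390624 − 0.002548 = 1.230296
step 6→7:
  ẍ = (ẋ'−ẋ)/dt = (0.231622816−0.131902060)/0.025057 = 3.979756
  θ̈ = (θ̇'−θ̇)/dt = (1.378769967−1.489620081)/0.025057 = -4.423918
  sinθ=0.043106, cosθ=0.999071
  F = (M+m)·ẍ + m·l·cosθ·θ̈ − m·l·sinθ·θ̇² = 4.573835 + -1.014974 − 0.021965 = 3.536895

F_0 = -6.258298 N
F_1 = 2.291461 N
F_2 = 10.197488 N
F_3 = -8.006911 N
F_4 = -12.944602 N
F_5 = 1.230296 N
F_6 = 3.536895 N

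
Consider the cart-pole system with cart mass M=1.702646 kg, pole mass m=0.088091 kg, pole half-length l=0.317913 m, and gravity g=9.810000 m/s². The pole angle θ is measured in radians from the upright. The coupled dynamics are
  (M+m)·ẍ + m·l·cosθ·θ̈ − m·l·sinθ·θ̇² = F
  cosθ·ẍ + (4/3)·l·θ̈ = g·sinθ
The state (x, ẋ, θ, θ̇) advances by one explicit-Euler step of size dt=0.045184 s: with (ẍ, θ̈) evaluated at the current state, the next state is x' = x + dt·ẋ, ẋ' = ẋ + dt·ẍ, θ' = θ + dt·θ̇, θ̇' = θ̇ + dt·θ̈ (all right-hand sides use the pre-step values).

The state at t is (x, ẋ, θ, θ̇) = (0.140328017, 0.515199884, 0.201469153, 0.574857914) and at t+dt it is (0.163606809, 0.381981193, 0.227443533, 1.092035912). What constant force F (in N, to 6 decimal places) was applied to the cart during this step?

ẍ = (ẋ'−ẋ)/dt = (0.381981193−0.515199884)/0.045184 = -2.948360
θ̈ = (θ̇'−θ̇)/dt = (1.092035912−0.574857914)/0.045184 = 11.446043
sinθ=0.200109, cosθ=0.979774
F = (M+m)·ẍ + m·l·cosθ·θ̈ − m·l·sinθ·θ̇² = -5.279737 + 0.314066 − 0.001852 = -4.967523

F = -4.967523 N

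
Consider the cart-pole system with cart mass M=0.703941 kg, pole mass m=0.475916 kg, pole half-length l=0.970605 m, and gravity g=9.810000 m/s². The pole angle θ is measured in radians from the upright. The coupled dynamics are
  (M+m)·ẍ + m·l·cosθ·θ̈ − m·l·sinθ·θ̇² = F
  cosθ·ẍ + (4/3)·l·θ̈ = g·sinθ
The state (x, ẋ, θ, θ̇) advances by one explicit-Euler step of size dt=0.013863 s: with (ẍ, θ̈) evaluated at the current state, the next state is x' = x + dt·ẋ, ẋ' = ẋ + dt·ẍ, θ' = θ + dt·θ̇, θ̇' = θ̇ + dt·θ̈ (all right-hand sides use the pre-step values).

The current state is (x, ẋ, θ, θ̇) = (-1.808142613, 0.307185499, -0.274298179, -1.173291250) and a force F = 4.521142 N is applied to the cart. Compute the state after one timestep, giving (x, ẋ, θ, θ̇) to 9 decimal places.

(-1.803884100, 0.393094196, -0.290563516, -1.265657211)

sinθ=-0.270871420, cosθ=0.962615538
temp = (F + m·l·θ̇²·sinθ)/(M+m) = (4.521142 + -0.172245418)/1.179857 = 3.685952265
θ̈ = (g·sinθ − cosθ·temp)/(l·(4/3 − m·cos²θ/(M+m))) = -6.662768574
ẍ = temp − m·l·θ̈·cosθ/(M+m) = 6.196977358
Euler: x'=-1.808142613+0.013863·0.307185499=-1.803884100, ẋ'=0.307185499+0.013863·6.196977358=0.393094196
       θ'=-0.274298179+0.013863·-1.173291250=-0.290563516, θ̇'=-1.173291250+0.013863·-6.662768574=-1.265657211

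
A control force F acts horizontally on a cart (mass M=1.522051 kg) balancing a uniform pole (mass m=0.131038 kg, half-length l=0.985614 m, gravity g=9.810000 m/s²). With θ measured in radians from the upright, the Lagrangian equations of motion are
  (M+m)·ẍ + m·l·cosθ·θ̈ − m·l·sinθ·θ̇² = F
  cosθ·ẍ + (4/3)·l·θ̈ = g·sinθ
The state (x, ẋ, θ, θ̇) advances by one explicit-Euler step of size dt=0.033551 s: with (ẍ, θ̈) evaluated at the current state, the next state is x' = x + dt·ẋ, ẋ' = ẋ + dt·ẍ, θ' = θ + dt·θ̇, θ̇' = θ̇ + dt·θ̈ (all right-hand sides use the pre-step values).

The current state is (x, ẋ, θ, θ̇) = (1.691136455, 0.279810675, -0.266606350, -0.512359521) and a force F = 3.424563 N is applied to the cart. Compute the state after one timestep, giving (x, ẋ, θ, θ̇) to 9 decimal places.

(1.700524383, 0.358458417, -0.283796524, -0.636076478)

sinθ=-0.263459206, cosθ=0.964670538
temp = (F + m·l·θ̇²·sinθ)/(M+m) = (3.424563 + -0.008932379)/1.653089 = 2.066210967
θ̈ = (g·sinθ − cosθ·temp)/(l·(4/3 − m·cos²θ/(M+m))) = -3.687429801
ẍ = temp − m·l·θ̈·cosθ/(M+m) = 2.344125117
Euler: x'=1.691136455+0.033551·0.279810675=1.700524383, ẋ'=0.279810675+0.033551·2.344125117=0.358458417
       θ'=-0.266606350+0.033551·-0.512359521=-0.283796524, θ̇'=-0.512359521+0.033551·-3.687429801=-0.636076478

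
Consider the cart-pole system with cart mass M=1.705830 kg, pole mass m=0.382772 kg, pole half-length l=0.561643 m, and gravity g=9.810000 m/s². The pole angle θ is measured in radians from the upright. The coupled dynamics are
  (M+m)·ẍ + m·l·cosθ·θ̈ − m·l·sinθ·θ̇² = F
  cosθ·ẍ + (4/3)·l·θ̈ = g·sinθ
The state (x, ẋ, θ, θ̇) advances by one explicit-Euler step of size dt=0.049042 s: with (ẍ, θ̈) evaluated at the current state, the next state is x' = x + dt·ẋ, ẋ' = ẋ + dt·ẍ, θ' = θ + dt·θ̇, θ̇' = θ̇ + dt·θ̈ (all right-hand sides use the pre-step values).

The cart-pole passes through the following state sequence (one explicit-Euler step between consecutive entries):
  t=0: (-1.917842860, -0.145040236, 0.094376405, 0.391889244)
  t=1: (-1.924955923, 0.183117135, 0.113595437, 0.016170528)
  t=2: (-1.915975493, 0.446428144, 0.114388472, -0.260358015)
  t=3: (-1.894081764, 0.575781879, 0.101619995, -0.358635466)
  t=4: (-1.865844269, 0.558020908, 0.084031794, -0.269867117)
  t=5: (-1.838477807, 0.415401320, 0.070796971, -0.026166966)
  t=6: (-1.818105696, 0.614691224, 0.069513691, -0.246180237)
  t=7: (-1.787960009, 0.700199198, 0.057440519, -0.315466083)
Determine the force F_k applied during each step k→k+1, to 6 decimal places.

F_0 = 12.332787 N
F_1 = 10.009508 N
F_2 = 5.079262 N
F_3 = -0.372091 N
F_4 = -5.010683 N
F_5 = 7.525316 N
F_6 = 3.337722 N

step 0→1:
  ẍ = (ẋ'−ẋ)/dt = (0.183117135−-0.145040236)/0.049042 = 6.691354
  θ̈ = (θ̇'−θ̇)/dt = (0.016170528−0.391889244)/0.049042 = -7.661162
  sinθ=0.094236, cosθ=0.995550
  F = (M+m)·ẍ + m·l·cosθ·θ̈ − m·l·sinθ·θ̇² = 13.975575 + -1.639677 − 0.003111 = 12.332787
step 1→2:
  ẍ = (ẋ'−ẋ)/dt = (0.446428144−0.183117135)/0.049042 = 5.369092
  θ̈ = (θ̇'−θ̇)/dt = (-0.260358015−0.016170528)/0.049042 = -5.638607
  sinθ=0.113351, cosθ=0.993555
  F = (M+m)·ẍ + m·l·cosθ·θ̈ − m·l·sinθ·θ̇² = 11.213896 + -1.204382 − 0.000006 = 10.009508
step 2→3:
  ẍ = (ẋ'−ẋ)/dt = (0.575781879−0.446428144)/0.049042 = 2.637611
  θ̈ = (θ̇'−θ̇)/dt = (-0.358635466−-0.260358015)/0.049042 = -2.003945
  sinθ=0.114139, cosθ=0.993465
  F = (M+m)·ẍ + m·l·cosθ·θ̈ − m·l·sinθ·θ̇² = 5.508920 + -0.427995 − 0.001663 = 5.079262
step 3→4:
  ẍ = (ẋ'−ẋ)/dt = (0.558020908−0.575781879)/0.049042 = -0.362158
  θ̈ = (θ̇'−θ̇)/dt = (-0.269867117−-0.358635466)/0.049042 = 1.810047
  sinθ=0.101445, cosθ=0.994841
  F = (M+m)·ẍ + m·l·cosθ·θ̈ − m·l·sinθ·θ̇² = -0.756405 + 0.387119 − 0.002805 = -0.372091
step 4→5:
  ẍ = (ẋ'−ẋ)/dt = (0.415401320−0.558020908)/0.049042 = -2.908111
  θ̈ = (θ̇'−θ̇)/dt = (-0.026166966−-0.269867117)/0.049042 = 4.969213
  sinθ=0.083933, cosθ=0.996471
  F = (M+m)·ẍ + m·l·cosθ·θ̈ − m·l·sinθ·θ̇² = -6.073887 + 1.064518 − 0.001314 = -5.010683
step 5→6:
  ẍ = (ẋ'−ẋ)/dt = (0.614691224−0.415401320)/0.049042 = 4.063658
  θ̈ = (θ̇'−θ̇)/dt = (-0.246180237−-0.026166966)/0.049042 = -4.486221
  sinθ=0.070738, cosθ=0.997495
  F = (M+m)·ẍ + m·l·cosθ·θ̈ − m·l·sinθ·θ̇² = 8.487364 + -0.962037 − 0.000010 = 7.525316
step 6→7:
  ẍ = (ẋ'−ẋ)/dt = (0.700199198−0.614691224)/0.049042 = 1.743566
  θ̈ = (θ̇'−θ̇)/dt = (-0.315466083−-0.246180237)/0.049042 = -1.412786
  sinθ=0.069458, cosθ=0.997585
  F = (M+m)·ẍ + m·l·cosθ·θ̈ − m·l·sinθ·θ̇² = 3.641616 + -0.302989 − 0.000905 = 3.337722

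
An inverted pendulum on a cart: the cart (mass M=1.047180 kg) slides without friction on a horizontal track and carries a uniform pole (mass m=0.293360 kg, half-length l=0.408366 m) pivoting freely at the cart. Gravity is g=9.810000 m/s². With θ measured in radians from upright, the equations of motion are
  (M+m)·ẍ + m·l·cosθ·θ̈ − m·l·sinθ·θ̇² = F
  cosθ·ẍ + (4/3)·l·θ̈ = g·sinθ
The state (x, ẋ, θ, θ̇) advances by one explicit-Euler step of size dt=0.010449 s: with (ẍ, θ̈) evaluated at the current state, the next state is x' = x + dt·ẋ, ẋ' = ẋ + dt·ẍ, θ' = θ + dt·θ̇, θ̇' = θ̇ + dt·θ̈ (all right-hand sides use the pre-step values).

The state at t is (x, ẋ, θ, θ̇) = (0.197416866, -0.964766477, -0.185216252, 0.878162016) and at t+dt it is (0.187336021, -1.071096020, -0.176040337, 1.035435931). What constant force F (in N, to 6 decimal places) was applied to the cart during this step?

ẍ = (ẋ'−ẋ)/dt = (-1.071096020−-0.964766477)/0.010449 = -10.176050
θ̈ = (θ̇'−θ̇)/dt = (1.035435931−0.878162016)/0.010449 = 15.051576
sinθ=-0.184159, cosθ=0.982896
F = (M+m)·ẍ + m·l·cosθ·θ̈ − m·l·sinθ·θ̇² = -13.641402 + 1.772312 − -0.017013 = -11.852076

F = -11.852076 N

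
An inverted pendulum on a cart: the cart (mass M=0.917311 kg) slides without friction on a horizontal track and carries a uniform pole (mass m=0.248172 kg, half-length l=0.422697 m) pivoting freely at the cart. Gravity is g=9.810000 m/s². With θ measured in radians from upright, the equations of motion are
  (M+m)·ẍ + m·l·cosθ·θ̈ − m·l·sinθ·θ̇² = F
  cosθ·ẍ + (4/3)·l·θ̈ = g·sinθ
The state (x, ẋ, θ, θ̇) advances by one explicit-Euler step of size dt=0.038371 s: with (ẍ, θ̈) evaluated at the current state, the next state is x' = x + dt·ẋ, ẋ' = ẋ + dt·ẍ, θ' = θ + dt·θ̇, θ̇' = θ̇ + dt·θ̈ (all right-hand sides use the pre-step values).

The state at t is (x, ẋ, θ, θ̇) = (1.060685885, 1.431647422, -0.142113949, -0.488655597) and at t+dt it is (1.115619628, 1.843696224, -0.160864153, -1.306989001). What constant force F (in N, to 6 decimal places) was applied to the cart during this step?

ẍ = (ẋ'−ẋ)/dt = (1.843696224−1.431647422)/0.038371 = 10.738547
θ̈ = (θ̇'−θ̇)/dt = (-1.306989001−-0.488655597)/0.038371 = -21.326872
sinθ=-0.141636, cosθ=0.989919
F = (M+m)·ẍ + m·l·cosθ·θ̈ − m·l·sinθ·θ̇² = 12.515594 + -2.214668 − -0.003548 = 10.304474

F = 10.304474 N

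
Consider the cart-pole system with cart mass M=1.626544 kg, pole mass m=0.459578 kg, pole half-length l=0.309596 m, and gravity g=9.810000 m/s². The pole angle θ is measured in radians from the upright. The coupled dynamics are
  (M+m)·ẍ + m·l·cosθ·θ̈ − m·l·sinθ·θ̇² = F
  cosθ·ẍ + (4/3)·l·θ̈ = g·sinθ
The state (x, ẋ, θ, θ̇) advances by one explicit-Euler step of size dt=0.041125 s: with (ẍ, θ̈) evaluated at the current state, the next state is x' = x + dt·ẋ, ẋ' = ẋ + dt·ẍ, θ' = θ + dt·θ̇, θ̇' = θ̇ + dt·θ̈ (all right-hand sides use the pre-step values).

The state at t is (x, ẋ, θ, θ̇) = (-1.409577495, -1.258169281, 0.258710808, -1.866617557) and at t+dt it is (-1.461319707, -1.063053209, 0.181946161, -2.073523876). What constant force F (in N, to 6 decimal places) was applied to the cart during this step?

F = 9.078672 N

ẍ = (ẋ'−ẋ)/dt = (-1.063053209−-1.258169281)/0.041125 = 4.744464
θ̈ = (θ̇'−θ̇)/dt = (-2.073523876−-1.866617557)/0.041125 = -5.031157
sinθ=0.255834, cosθ=0.966721
F = (M+m)·ẍ + m·l·cosθ·θ̈ − m·l·sinθ·θ̇² = 9.897530 + -0.692028 − 0.126831 = 9.078672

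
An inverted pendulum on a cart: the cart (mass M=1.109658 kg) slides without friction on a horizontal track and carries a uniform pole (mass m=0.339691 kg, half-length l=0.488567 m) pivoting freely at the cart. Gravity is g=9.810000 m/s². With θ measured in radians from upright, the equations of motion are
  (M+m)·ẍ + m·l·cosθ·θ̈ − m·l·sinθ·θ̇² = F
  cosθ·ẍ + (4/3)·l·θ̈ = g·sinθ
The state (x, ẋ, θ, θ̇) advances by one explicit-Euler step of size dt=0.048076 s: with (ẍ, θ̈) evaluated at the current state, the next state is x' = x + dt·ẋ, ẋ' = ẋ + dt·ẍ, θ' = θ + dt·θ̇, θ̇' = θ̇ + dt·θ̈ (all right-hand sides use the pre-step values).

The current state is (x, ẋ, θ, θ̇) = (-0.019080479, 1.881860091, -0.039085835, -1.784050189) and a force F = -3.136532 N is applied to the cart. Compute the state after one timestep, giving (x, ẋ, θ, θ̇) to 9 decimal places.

(0.071391827, 1.758766880, -0.124855832, -1.623524593)

sinθ=-0.039075884, cosθ=0.999236246
temp = (F + m·l·θ̇²·sinθ)/(M+m) = (-3.136532 + -0.020641018)/1.449349 = -2.178338701
θ̈ = (g·sinθ − cosθ·temp)/(l·(4/3 − m·cos²θ/(M+m))) = 3.338996515
ẍ = temp − m·l·θ̈·cosθ/(M+m) = -2.560387941
Euler: x'=-0.019080479+0.048076·1.881860091=0.071391827, ẋ'=1.881860091+0.048076·-2.560387941=1.758766880
       θ'=-0.039085835+0.048076·-1.784050189=-0.124855832, θ̇'=-1.784050189+0.048076·3.338996515=-1.623524593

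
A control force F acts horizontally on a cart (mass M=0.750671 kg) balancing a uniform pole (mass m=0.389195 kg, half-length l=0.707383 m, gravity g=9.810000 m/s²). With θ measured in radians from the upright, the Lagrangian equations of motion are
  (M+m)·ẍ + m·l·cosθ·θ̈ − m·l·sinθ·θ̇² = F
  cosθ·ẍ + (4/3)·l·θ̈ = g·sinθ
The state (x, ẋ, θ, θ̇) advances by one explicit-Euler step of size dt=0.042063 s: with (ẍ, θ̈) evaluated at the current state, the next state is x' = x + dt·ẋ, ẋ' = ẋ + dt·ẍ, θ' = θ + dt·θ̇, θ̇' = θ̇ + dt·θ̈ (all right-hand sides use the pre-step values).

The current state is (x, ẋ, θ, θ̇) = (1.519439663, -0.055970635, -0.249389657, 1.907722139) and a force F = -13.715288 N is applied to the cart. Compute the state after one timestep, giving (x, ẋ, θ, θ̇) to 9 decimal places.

(1.517085370, -0.701075221, -0.169145141, 2.462551948)

sinθ=-0.246812544, cosθ=0.969063243
temp = (F + m·l·θ̇²·sinθ)/(M+m) = (-13.715288 + -0.247297280)/1.139866 = -12.249321657
θ̈ = (g·sinθ − cosθ·temp)/(l·(4/3 − m·cos²θ/(M+m))) = 13.190447884
ẍ = temp − m·l·θ̈·cosθ/(M+m) = -15.336628063
Euler: x'=1.519439663+0.042063·-0.055970635=1.517085370, ẋ'=-0.055970635+0.042063·-15.336628063=-0.701075221
       θ'=-0.249389657+0.042063·1.907722139=-0.169145141, θ̇'=1.907722139+0.042063·13.190447884=2.462551948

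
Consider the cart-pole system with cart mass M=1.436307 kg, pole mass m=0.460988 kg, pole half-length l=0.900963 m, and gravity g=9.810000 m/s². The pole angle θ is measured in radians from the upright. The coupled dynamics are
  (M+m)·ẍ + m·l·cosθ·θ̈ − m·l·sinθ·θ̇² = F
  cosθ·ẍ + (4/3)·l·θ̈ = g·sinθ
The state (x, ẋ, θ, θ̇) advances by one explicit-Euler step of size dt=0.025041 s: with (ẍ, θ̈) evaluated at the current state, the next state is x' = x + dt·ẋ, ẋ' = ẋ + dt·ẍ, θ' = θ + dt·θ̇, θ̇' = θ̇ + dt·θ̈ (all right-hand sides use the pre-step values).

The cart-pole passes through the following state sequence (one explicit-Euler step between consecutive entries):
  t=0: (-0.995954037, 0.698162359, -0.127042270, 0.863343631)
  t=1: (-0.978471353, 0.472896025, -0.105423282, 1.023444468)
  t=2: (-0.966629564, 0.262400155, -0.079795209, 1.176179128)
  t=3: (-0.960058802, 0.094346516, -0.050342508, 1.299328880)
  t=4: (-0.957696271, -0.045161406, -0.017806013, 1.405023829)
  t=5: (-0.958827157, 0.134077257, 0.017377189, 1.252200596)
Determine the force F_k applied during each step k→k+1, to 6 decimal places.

step 0→1:
  ẍ = (ẋ'−ẋ)/dt = (0.472896025−0.698162359)/0.025041 = -8.995900
  θ̈ = (θ̇'−θ̇)/dt = (1.023444468−0.863343631)/0.025041 = 6.393548
  sinθ=-0.126701, cosθ=0.991941
  F = (M+m)·ẍ + m·l·cosθ·θ̈ − m·l·sinθ·θ̇² = -17.067876 + 2.634052 − -0.039223 = -14.394601
step 1→2:
  ẍ = (ẋ'−ẋ)/dt = (0.262400155−0.472896025)/0.025041 = -8.406049
  θ̈ = (θ̇'−θ̇)/dt = (1.176179128−1.023444468)/0.025041 = 6.099383
  sinθ=-0.105228, cosθ=0.994448
  F = (M+m)·ẍ + m·l·cosθ·θ̈ − m·l·sinθ·θ̇² = -15.948755 + 2.519212 − -0.045778 = -13.383765
step 2→3:
  ẍ = (ẋ'−ẋ)/dt = (0.094346516−0.262400155)/0.025041 = -6.711139
  θ̈ = (θ̇'−θ̇)/dt = (1.299328880−1.176179128)/0.025041 = 4.917925
  sinθ=-0.079711, cosθ=0.996818
  F = (M+m)·ẍ + m·l·cosθ·θ̈ − m·l·sinθ·θ̇² = -12.733011 + 2.036078 − -0.045799 = -10.651134
step 3→4:
  ẍ = (ẋ'−ẋ)/dt = (-0.045161406−0.094346516)/0.025041 = -5.571180
  θ̈ = (θ̇'−θ̇)/dt = (1.405023829−1.299328880)/0.025041 = 4.220876
  sinθ=-0.050321, cosθ=0.998733
  F = (M+m)·ẍ + m·l·cosθ·θ̈ − m·l·sinθ·θ̇² = -10.570172 + 1.750849 − -0.035285 = -8.784039
step 4→5:
  ẍ = (ẋ'−ẋ)/dt = (0.134077257−-0.045161406)/0.025041 = 7.157808
  θ̈ = (θ̇'−θ̇)/dt = (1.252200596−1.405023829)/0.025041 = -6.102921
  sinθ=-0.017805, cosθ=0.999841
  F = (M+m)·ẍ + m·l·cosθ·θ̈ − m·l·sinθ·θ̇² = 13.580473 + -2.534343 − -0.014598 = 11.060728

F_0 = -14.394601 N
F_1 = -13.383765 N
F_2 = -10.651134 N
F_3 = -8.784039 N
F_4 = 11.060728 N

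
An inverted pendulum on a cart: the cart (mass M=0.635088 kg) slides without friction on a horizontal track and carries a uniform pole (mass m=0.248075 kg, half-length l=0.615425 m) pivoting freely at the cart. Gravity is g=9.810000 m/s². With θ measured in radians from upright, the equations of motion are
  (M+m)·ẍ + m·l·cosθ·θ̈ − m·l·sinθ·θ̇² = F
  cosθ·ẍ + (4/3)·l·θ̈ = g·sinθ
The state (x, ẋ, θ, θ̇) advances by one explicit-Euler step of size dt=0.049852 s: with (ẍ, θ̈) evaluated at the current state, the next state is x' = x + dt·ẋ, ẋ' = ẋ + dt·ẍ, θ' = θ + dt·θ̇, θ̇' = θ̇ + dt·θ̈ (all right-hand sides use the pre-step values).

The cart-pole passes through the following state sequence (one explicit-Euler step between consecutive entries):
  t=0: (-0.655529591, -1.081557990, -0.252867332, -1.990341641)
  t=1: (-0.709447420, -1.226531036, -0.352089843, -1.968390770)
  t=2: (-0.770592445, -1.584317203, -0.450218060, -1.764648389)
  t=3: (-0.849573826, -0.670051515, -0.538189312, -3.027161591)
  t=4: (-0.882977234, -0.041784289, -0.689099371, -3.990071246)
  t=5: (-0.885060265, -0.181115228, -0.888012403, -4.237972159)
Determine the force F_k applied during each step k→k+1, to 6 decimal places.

step 0→1:
  ẍ = (ẋ'−ẋ)/dt = (-1.226531036−-1.081557990)/0.049852 = -2.908069
  θ̈ = (θ̇'−θ̇)/dt = (-1.968390770−-1.990341641)/0.049852 = 0.440321
  sinθ=-0.250181, cosθ=0.968199
  F = (M+m)·ẍ + m·l·cosθ·θ̈ − m·l·sinθ·θ̇² = -2.568299 + 0.065087 − -0.151310 = -2.351902
step 1→2:
  ẍ = (ẋ'−ẋ)/dt = (-1.584317203−-1.226531036)/0.049852 = -7.176967
  θ̈ = (θ̇'−θ̇)/dt = (-1.764648389−-1.968390770)/0.049852 = 4.086945
  sinθ=-0.344860, cosθ=0.938654
  F = (M+m)·ẍ + m·l·cosθ·θ̈ − m·l·sinθ·θ̇² = -6.338432 + 0.585683 − -0.203997 = -5.548752
step 2→3:
  ẍ = (ẋ'−ẋ)/dt = (-0.670051515−-1.584317203)/0.049852 = 18.339599
  θ̈ = (θ̇'−θ̇)/dt = (-3.027161591−-1.764648389)/0.049852 = -25.325227
  sinθ=-0.435162, cosθ=0.900352
  F = (M+m)·ẍ + m·l·cosθ·θ̈ − m·l·sinθ·θ̇² = 16.196855 + -3.481159 − -0.206883 = 12.922579
step 3→4:
  ẍ = (ẋ'−ẋ)/dt = (-0.041784289−-0.670051515)/0.049852 = 12.602648
  θ̈ = (θ̇'−θ̇)/dt = (-3.990071246−-3.027161591)/0.049852 = -19.315367
  sinθ=-0.512582, cosθ=0.858638
  F = (M+m)·ẍ + m·l·cosθ·θ̈ − m·l·sinθ·θ̇² = 11.130193 + -2.532044 − -0.717122 = 9.315270
step 4→5:
  ẍ = (ẋ'−ẋ)/dt = (-0.181115228−-0.041784289)/0.049852 = -2.794892
  θ̈ = (θ̇'−θ̇)/dt = (-4.237972159−-3.990071246)/0.049852 = -4.972738
  sinθ=-0.635842, cosθ=0.771819
  F = (M+m)·ẍ + m·l·cosθ·θ̈ − m·l·sinθ·θ̇² = -2.468345 + -0.585962 − -1.545499 = -1.508807

F_0 = -2.351902 N
F_1 = -5.548752 N
F_2 = 12.922579 N
F_3 = 9.315270 N
F_4 = -1.508807 N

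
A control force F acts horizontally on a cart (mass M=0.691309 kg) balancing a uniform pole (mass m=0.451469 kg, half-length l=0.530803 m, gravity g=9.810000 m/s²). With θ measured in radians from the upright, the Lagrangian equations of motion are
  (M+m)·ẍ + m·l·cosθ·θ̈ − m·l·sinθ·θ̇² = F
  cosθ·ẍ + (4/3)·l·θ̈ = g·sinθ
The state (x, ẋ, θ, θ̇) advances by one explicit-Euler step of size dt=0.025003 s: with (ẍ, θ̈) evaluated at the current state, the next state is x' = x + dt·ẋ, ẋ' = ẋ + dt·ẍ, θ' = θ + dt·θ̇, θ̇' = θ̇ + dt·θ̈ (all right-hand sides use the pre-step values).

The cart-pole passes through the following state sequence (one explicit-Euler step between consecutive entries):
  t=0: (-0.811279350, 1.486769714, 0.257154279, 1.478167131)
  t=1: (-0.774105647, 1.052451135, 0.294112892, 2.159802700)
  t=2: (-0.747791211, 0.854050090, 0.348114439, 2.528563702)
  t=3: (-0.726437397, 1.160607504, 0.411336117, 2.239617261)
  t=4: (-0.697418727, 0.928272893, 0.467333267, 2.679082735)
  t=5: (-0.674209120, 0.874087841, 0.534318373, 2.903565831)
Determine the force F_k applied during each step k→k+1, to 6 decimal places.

step 0→1:
  ẍ = (ẋ'−ẋ)/dt = (1.052451135−1.486769714)/0.025003 = -17.370659
  θ̈ = (θ̇'−θ̇)/dt = (2.159802700−1.478167131)/0.025003 = 27.262151
  sinθ=0.254329, cosθ=0.967118
  F = (M+m)·ẍ + m·l·cosθ·θ̈ − m·l·sinθ·θ̇² = -19.850807 + 6.318307 − 0.133170 = -13.665669
step 1→2:
  ẍ = (ẋ'−ẋ)/dt = (0.854050090−1.052451135)/0.025003 = -7.935090
  θ̈ = (θ̇'−θ̇)/dt = (2.528563702−2.159802700)/0.025003 = 14.748670
  sinθ=0.289891, cosθ=0.957060
  F = (M+m)·ẍ + m·l·cosθ·θ̈ − m·l·sinθ·θ̇² = -9.068046 + 3.382620 − 0.324059 = -6.009485
step 2→3:
  ẍ = (ẋ'−ẋ)/dt = (1.160607504−0.854050090)/0.025003 = 12.260825
  θ̈ = (θ̇'−θ̇)/dt = (2.239617261−2.528563702)/0.025003 = -11.556471
  sinθ=0.341126, cosθ=0.940018
  F = (M+m)·ẍ + m·l·cosθ·θ̈ − m·l·sinθ·θ̇² = 14.011401 + -2.603290 − 0.522666 = 10.885446
step 3→4:
  ẍ = (ẋ'−ẋ)/dt = (0.928272893−1.160607504)/0.025003 = -9.292269
  θ̈ = (θ̇'−θ̇)/dt = (2.679082735−2.239617261)/0.025003 = 17.576510
  sinθ=0.399834, cosθ=0.916587
  F = (M+m)·ẍ + m·l·cosθ·θ̈ − m·l·sinθ·θ̇² = -10.619001 + 3.860716 − 0.480606 = -7.238891
step 4→5:
  ẍ = (ẋ'−ẋ)/dt = (0.874087841−0.928272893)/0.025003 = -2.167142
  θ̈ = (θ̇'−θ̇)/dt = (2.903565831−2.679082735)/0.025003 = 8.978246
  sinθ=0.450507, cosθ=0.892773
  F = (M+m)·ẍ + m·l·cosθ·θ̈ − m·l·sinθ·θ̇² = -2.476562 + 1.920852 − 0.774881 = -1.330592

F_0 = -13.665669 N
F_1 = -6.009485 N
F_2 = 10.885446 N
F_3 = -7.238891 N
F_4 = -1.330592 N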